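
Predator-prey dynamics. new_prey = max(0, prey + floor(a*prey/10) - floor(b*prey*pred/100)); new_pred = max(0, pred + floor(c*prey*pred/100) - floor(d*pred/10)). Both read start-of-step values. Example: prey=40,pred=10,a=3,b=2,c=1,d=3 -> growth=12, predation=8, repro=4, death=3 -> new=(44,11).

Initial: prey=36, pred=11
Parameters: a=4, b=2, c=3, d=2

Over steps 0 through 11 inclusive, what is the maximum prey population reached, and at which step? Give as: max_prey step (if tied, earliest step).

Step 1: prey: 36+14-7=43; pred: 11+11-2=20
Step 2: prey: 43+17-17=43; pred: 20+25-4=41
Step 3: prey: 43+17-35=25; pred: 41+52-8=85
Step 4: prey: 25+10-42=0; pred: 85+63-17=131
Step 5: prey: 0+0-0=0; pred: 131+0-26=105
Step 6: prey: 0+0-0=0; pred: 105+0-21=84
Step 7: prey: 0+0-0=0; pred: 84+0-16=68
Step 8: prey: 0+0-0=0; pred: 68+0-13=55
Step 9: prey: 0+0-0=0; pred: 55+0-11=44
Step 10: prey: 0+0-0=0; pred: 44+0-8=36
Step 11: prey: 0+0-0=0; pred: 36+0-7=29
Max prey = 43 at step 1

Answer: 43 1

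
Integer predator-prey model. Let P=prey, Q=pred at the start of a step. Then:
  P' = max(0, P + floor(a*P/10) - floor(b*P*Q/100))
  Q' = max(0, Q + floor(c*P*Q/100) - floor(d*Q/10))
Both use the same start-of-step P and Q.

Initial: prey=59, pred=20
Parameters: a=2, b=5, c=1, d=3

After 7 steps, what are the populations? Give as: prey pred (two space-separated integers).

Step 1: prey: 59+11-59=11; pred: 20+11-6=25
Step 2: prey: 11+2-13=0; pred: 25+2-7=20
Step 3: prey: 0+0-0=0; pred: 20+0-6=14
Step 4: prey: 0+0-0=0; pred: 14+0-4=10
Step 5: prey: 0+0-0=0; pred: 10+0-3=7
Step 6: prey: 0+0-0=0; pred: 7+0-2=5
Step 7: prey: 0+0-0=0; pred: 5+0-1=4

Answer: 0 4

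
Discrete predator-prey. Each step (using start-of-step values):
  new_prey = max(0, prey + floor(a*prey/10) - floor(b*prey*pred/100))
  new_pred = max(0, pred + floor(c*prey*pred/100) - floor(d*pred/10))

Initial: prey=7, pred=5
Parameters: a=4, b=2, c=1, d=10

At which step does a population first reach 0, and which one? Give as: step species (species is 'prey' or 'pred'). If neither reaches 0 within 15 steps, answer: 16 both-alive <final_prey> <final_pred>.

Answer: 1 pred

Derivation:
Step 1: prey: 7+2-0=9; pred: 5+0-5=0
First extinction: pred at step 1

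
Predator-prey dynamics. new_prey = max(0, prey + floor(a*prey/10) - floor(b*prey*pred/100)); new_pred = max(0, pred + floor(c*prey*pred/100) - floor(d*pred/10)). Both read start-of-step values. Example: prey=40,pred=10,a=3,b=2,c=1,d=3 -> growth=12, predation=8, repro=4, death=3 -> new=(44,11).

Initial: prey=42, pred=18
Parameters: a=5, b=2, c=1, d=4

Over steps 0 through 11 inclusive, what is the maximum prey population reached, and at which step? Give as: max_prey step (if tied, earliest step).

Step 1: prey: 42+21-15=48; pred: 18+7-7=18
Step 2: prey: 48+24-17=55; pred: 18+8-7=19
Step 3: prey: 55+27-20=62; pred: 19+10-7=22
Step 4: prey: 62+31-27=66; pred: 22+13-8=27
Step 5: prey: 66+33-35=64; pred: 27+17-10=34
Step 6: prey: 64+32-43=53; pred: 34+21-13=42
Step 7: prey: 53+26-44=35; pred: 42+22-16=48
Step 8: prey: 35+17-33=19; pred: 48+16-19=45
Step 9: prey: 19+9-17=11; pred: 45+8-18=35
Step 10: prey: 11+5-7=9; pred: 35+3-14=24
Step 11: prey: 9+4-4=9; pred: 24+2-9=17
Max prey = 66 at step 4

Answer: 66 4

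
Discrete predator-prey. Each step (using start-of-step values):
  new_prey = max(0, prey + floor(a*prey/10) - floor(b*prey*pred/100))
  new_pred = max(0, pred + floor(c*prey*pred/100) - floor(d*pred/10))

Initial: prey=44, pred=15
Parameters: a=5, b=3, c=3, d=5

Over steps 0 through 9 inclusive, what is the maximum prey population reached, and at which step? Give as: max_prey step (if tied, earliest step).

Step 1: prey: 44+22-19=47; pred: 15+19-7=27
Step 2: prey: 47+23-38=32; pred: 27+38-13=52
Step 3: prey: 32+16-49=0; pred: 52+49-26=75
Step 4: prey: 0+0-0=0; pred: 75+0-37=38
Step 5: prey: 0+0-0=0; pred: 38+0-19=19
Step 6: prey: 0+0-0=0; pred: 19+0-9=10
Step 7: prey: 0+0-0=0; pred: 10+0-5=5
Step 8: prey: 0+0-0=0; pred: 5+0-2=3
Step 9: prey: 0+0-0=0; pred: 3+0-1=2
Max prey = 47 at step 1

Answer: 47 1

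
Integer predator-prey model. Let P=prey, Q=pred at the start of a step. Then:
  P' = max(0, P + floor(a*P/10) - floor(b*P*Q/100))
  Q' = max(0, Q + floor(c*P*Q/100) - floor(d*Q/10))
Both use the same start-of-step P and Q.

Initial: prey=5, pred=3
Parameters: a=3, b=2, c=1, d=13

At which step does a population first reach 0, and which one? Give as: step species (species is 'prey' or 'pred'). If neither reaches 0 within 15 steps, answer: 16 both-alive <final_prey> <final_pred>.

Step 1: prey: 5+1-0=6; pred: 3+0-3=0
First extinction: pred at step 1

Answer: 1 pred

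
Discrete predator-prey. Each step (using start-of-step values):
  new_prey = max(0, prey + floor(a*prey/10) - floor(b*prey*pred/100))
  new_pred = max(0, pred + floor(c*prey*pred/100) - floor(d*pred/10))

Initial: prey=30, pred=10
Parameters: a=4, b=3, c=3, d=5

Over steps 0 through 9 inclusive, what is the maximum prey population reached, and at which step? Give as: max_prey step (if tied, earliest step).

Step 1: prey: 30+12-9=33; pred: 10+9-5=14
Step 2: prey: 33+13-13=33; pred: 14+13-7=20
Step 3: prey: 33+13-19=27; pred: 20+19-10=29
Step 4: prey: 27+10-23=14; pred: 29+23-14=38
Step 5: prey: 14+5-15=4; pred: 38+15-19=34
Step 6: prey: 4+1-4=1; pred: 34+4-17=21
Step 7: prey: 1+0-0=1; pred: 21+0-10=11
Step 8: prey: 1+0-0=1; pred: 11+0-5=6
Step 9: prey: 1+0-0=1; pred: 6+0-3=3
Max prey = 33 at step 1

Answer: 33 1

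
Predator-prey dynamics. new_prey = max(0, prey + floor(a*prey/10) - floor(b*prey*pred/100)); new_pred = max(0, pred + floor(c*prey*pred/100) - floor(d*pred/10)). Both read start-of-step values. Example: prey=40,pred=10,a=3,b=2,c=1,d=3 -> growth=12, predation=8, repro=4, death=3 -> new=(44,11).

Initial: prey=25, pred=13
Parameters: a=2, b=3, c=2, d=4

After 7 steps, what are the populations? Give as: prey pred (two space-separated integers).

Answer: 8 6

Derivation:
Step 1: prey: 25+5-9=21; pred: 13+6-5=14
Step 2: prey: 21+4-8=17; pred: 14+5-5=14
Step 3: prey: 17+3-7=13; pred: 14+4-5=13
Step 4: prey: 13+2-5=10; pred: 13+3-5=11
Step 5: prey: 10+2-3=9; pred: 11+2-4=9
Step 6: prey: 9+1-2=8; pred: 9+1-3=7
Step 7: prey: 8+1-1=8; pred: 7+1-2=6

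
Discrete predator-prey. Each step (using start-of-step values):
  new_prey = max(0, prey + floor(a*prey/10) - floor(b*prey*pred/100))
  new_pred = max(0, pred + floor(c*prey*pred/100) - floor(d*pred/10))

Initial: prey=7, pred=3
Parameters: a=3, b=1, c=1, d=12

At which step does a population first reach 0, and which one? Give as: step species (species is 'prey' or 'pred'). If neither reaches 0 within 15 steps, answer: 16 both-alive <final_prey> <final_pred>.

Step 1: prey: 7+2-0=9; pred: 3+0-3=0
First extinction: pred at step 1

Answer: 1 pred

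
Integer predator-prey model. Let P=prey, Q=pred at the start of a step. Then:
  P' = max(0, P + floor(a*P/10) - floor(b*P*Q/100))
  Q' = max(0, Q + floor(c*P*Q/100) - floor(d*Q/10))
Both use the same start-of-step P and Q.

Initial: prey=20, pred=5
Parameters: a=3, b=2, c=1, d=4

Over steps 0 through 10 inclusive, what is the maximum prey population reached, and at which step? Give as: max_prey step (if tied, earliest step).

Step 1: prey: 20+6-2=24; pred: 5+1-2=4
Step 2: prey: 24+7-1=30; pred: 4+0-1=3
Step 3: prey: 30+9-1=38; pred: 3+0-1=2
Step 4: prey: 38+11-1=48; pred: 2+0-0=2
Step 5: prey: 48+14-1=61; pred: 2+0-0=2
Step 6: prey: 61+18-2=77; pred: 2+1-0=3
Step 7: prey: 77+23-4=96; pred: 3+2-1=4
Step 8: prey: 96+28-7=117; pred: 4+3-1=6
Step 9: prey: 117+35-14=138; pred: 6+7-2=11
Step 10: prey: 138+41-30=149; pred: 11+15-4=22
Max prey = 149 at step 10

Answer: 149 10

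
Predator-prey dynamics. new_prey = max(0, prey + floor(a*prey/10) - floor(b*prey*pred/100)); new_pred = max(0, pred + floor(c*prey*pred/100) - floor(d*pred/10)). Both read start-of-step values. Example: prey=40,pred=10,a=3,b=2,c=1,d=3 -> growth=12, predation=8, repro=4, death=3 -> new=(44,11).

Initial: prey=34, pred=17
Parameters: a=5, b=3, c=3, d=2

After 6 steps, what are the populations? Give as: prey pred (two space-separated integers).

Answer: 0 41

Derivation:
Step 1: prey: 34+17-17=34; pred: 17+17-3=31
Step 2: prey: 34+17-31=20; pred: 31+31-6=56
Step 3: prey: 20+10-33=0; pred: 56+33-11=78
Step 4: prey: 0+0-0=0; pred: 78+0-15=63
Step 5: prey: 0+0-0=0; pred: 63+0-12=51
Step 6: prey: 0+0-0=0; pred: 51+0-10=41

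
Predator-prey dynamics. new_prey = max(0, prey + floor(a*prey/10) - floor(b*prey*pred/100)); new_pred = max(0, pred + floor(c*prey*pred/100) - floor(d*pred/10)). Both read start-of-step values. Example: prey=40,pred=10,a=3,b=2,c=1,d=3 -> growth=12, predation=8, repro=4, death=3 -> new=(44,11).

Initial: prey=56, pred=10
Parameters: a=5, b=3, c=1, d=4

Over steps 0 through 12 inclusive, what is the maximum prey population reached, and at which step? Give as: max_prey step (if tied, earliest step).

Answer: 87 3

Derivation:
Step 1: prey: 56+28-16=68; pred: 10+5-4=11
Step 2: prey: 68+34-22=80; pred: 11+7-4=14
Step 3: prey: 80+40-33=87; pred: 14+11-5=20
Step 4: prey: 87+43-52=78; pred: 20+17-8=29
Step 5: prey: 78+39-67=50; pred: 29+22-11=40
Step 6: prey: 50+25-60=15; pred: 40+20-16=44
Step 7: prey: 15+7-19=3; pred: 44+6-17=33
Step 8: prey: 3+1-2=2; pred: 33+0-13=20
Step 9: prey: 2+1-1=2; pred: 20+0-8=12
Step 10: prey: 2+1-0=3; pred: 12+0-4=8
Step 11: prey: 3+1-0=4; pred: 8+0-3=5
Step 12: prey: 4+2-0=6; pred: 5+0-2=3
Max prey = 87 at step 3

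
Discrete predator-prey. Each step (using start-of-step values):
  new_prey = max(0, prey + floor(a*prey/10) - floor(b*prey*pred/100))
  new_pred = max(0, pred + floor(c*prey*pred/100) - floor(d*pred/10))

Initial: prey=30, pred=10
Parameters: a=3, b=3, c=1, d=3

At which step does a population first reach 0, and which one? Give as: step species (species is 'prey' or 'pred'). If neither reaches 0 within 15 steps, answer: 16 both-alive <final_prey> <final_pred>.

Answer: 16 both-alive 30 10

Derivation:
Step 1: prey: 30+9-9=30; pred: 10+3-3=10
Steps 2-15: state stable at prey=30, pred=10 (no change)
No extinction within 15 steps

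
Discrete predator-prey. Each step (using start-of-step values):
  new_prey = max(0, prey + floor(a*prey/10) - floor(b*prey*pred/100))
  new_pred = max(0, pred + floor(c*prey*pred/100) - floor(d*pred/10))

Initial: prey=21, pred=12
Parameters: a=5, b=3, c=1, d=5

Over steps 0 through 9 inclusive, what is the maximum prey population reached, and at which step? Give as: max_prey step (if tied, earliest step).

Step 1: prey: 21+10-7=24; pred: 12+2-6=8
Step 2: prey: 24+12-5=31; pred: 8+1-4=5
Step 3: prey: 31+15-4=42; pred: 5+1-2=4
Step 4: prey: 42+21-5=58; pred: 4+1-2=3
Step 5: prey: 58+29-5=82; pred: 3+1-1=3
Step 6: prey: 82+41-7=116; pred: 3+2-1=4
Step 7: prey: 116+58-13=161; pred: 4+4-2=6
Step 8: prey: 161+80-28=213; pred: 6+9-3=12
Step 9: prey: 213+106-76=243; pred: 12+25-6=31
Max prey = 243 at step 9

Answer: 243 9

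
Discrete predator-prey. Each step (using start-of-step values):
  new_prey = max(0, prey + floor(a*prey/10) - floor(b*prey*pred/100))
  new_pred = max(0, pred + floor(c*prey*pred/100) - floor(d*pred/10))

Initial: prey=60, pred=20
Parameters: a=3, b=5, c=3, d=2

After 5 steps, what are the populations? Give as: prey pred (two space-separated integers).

Answer: 0 36

Derivation:
Step 1: prey: 60+18-60=18; pred: 20+36-4=52
Step 2: prey: 18+5-46=0; pred: 52+28-10=70
Step 3: prey: 0+0-0=0; pred: 70+0-14=56
Step 4: prey: 0+0-0=0; pred: 56+0-11=45
Step 5: prey: 0+0-0=0; pred: 45+0-9=36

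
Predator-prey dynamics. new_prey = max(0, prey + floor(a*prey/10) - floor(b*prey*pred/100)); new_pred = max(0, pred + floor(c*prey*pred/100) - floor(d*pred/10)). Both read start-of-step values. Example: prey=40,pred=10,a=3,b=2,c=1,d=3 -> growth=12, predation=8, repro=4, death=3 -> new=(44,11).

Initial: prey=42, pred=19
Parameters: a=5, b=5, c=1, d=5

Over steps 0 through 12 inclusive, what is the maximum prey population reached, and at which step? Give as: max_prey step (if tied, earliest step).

Answer: 220 12

Derivation:
Step 1: prey: 42+21-39=24; pred: 19+7-9=17
Step 2: prey: 24+12-20=16; pred: 17+4-8=13
Step 3: prey: 16+8-10=14; pred: 13+2-6=9
Step 4: prey: 14+7-6=15; pred: 9+1-4=6
Step 5: prey: 15+7-4=18; pred: 6+0-3=3
Step 6: prey: 18+9-2=25; pred: 3+0-1=2
Step 7: prey: 25+12-2=35; pred: 2+0-1=1
Step 8: prey: 35+17-1=51; pred: 1+0-0=1
Step 9: prey: 51+25-2=74; pred: 1+0-0=1
Step 10: prey: 74+37-3=108; pred: 1+0-0=1
Step 11: prey: 108+54-5=157; pred: 1+1-0=2
Step 12: prey: 157+78-15=220; pred: 2+3-1=4
Max prey = 220 at step 12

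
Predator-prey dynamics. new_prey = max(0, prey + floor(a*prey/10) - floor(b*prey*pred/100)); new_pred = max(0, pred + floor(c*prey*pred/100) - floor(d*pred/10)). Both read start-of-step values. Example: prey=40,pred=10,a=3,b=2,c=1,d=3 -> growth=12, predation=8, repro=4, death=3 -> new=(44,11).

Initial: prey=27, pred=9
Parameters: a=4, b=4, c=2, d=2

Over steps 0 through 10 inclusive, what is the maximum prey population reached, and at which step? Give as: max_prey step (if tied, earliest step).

Answer: 28 1

Derivation:
Step 1: prey: 27+10-9=28; pred: 9+4-1=12
Step 2: prey: 28+11-13=26; pred: 12+6-2=16
Step 3: prey: 26+10-16=20; pred: 16+8-3=21
Step 4: prey: 20+8-16=12; pred: 21+8-4=25
Step 5: prey: 12+4-12=4; pred: 25+6-5=26
Step 6: prey: 4+1-4=1; pred: 26+2-5=23
Step 7: prey: 1+0-0=1; pred: 23+0-4=19
Step 8: prey: 1+0-0=1; pred: 19+0-3=16
Step 9: prey: 1+0-0=1; pred: 16+0-3=13
Step 10: prey: 1+0-0=1; pred: 13+0-2=11
Max prey = 28 at step 1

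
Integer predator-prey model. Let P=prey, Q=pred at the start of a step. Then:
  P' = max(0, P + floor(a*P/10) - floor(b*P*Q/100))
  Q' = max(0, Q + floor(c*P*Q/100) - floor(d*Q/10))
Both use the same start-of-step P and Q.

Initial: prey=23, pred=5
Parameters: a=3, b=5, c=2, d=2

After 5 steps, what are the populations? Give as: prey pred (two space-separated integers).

Answer: 13 14

Derivation:
Step 1: prey: 23+6-5=24; pred: 5+2-1=6
Step 2: prey: 24+7-7=24; pred: 6+2-1=7
Step 3: prey: 24+7-8=23; pred: 7+3-1=9
Step 4: prey: 23+6-10=19; pred: 9+4-1=12
Step 5: prey: 19+5-11=13; pred: 12+4-2=14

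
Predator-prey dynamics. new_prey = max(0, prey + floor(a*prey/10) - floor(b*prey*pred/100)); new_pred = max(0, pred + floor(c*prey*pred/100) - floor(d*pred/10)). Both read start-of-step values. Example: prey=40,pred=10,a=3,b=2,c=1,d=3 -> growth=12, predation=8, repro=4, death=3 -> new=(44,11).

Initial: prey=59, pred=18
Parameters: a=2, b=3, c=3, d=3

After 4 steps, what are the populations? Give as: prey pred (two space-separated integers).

Step 1: prey: 59+11-31=39; pred: 18+31-5=44
Step 2: prey: 39+7-51=0; pred: 44+51-13=82
Step 3: prey: 0+0-0=0; pred: 82+0-24=58
Step 4: prey: 0+0-0=0; pred: 58+0-17=41

Answer: 0 41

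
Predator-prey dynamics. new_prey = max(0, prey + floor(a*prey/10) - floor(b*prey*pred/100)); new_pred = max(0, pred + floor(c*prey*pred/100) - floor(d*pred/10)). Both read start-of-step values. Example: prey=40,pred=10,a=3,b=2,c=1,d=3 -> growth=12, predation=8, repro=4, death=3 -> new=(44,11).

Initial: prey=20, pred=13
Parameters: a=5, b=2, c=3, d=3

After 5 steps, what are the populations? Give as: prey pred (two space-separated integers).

Answer: 7 82

Derivation:
Step 1: prey: 20+10-5=25; pred: 13+7-3=17
Step 2: prey: 25+12-8=29; pred: 17+12-5=24
Step 3: prey: 29+14-13=30; pred: 24+20-7=37
Step 4: prey: 30+15-22=23; pred: 37+33-11=59
Step 5: prey: 23+11-27=7; pred: 59+40-17=82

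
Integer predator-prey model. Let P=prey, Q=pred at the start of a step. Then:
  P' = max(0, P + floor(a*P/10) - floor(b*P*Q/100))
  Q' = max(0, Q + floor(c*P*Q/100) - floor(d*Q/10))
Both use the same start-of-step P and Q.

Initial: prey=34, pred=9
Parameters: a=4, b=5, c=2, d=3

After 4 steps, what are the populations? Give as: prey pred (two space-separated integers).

Step 1: prey: 34+13-15=32; pred: 9+6-2=13
Step 2: prey: 32+12-20=24; pred: 13+8-3=18
Step 3: prey: 24+9-21=12; pred: 18+8-5=21
Step 4: prey: 12+4-12=4; pred: 21+5-6=20

Answer: 4 20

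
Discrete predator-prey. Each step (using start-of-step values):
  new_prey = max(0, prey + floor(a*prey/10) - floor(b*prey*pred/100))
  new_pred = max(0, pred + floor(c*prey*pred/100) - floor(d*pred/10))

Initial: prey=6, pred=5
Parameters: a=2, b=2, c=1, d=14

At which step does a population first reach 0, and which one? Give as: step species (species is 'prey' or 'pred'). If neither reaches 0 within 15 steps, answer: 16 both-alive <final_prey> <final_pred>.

Answer: 1 pred

Derivation:
Step 1: prey: 6+1-0=7; pred: 5+0-7=0
First extinction: pred at step 1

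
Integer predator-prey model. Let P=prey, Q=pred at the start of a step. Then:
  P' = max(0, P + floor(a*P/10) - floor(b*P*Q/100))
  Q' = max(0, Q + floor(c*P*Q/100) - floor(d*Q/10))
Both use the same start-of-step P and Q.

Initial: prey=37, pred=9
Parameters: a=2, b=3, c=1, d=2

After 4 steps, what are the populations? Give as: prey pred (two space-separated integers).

Answer: 21 14

Derivation:
Step 1: prey: 37+7-9=35; pred: 9+3-1=11
Step 2: prey: 35+7-11=31; pred: 11+3-2=12
Step 3: prey: 31+6-11=26; pred: 12+3-2=13
Step 4: prey: 26+5-10=21; pred: 13+3-2=14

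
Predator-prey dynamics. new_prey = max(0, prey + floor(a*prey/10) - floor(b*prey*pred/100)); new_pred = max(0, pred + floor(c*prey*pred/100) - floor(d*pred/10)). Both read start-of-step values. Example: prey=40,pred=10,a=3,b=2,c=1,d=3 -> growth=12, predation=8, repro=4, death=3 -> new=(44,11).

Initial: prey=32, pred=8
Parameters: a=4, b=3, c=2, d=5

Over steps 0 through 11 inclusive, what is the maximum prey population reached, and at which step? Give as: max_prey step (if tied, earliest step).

Step 1: prey: 32+12-7=37; pred: 8+5-4=9
Step 2: prey: 37+14-9=42; pred: 9+6-4=11
Step 3: prey: 42+16-13=45; pred: 11+9-5=15
Step 4: prey: 45+18-20=43; pred: 15+13-7=21
Step 5: prey: 43+17-27=33; pred: 21+18-10=29
Step 6: prey: 33+13-28=18; pred: 29+19-14=34
Step 7: prey: 18+7-18=7; pred: 34+12-17=29
Step 8: prey: 7+2-6=3; pred: 29+4-14=19
Step 9: prey: 3+1-1=3; pred: 19+1-9=11
Step 10: prey: 3+1-0=4; pred: 11+0-5=6
Step 11: prey: 4+1-0=5; pred: 6+0-3=3
Max prey = 45 at step 3

Answer: 45 3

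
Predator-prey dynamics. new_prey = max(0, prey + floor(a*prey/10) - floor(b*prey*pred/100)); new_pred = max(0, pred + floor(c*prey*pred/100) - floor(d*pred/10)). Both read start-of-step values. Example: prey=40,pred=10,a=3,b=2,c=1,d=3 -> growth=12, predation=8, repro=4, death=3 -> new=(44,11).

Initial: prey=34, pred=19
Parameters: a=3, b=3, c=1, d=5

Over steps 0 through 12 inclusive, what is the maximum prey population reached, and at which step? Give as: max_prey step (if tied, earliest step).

Step 1: prey: 34+10-19=25; pred: 19+6-9=16
Step 2: prey: 25+7-12=20; pred: 16+4-8=12
Step 3: prey: 20+6-7=19; pred: 12+2-6=8
Step 4: prey: 19+5-4=20; pred: 8+1-4=5
Step 5: prey: 20+6-3=23; pred: 5+1-2=4
Step 6: prey: 23+6-2=27; pred: 4+0-2=2
Step 7: prey: 27+8-1=34; pred: 2+0-1=1
Step 8: prey: 34+10-1=43; pred: 1+0-0=1
Step 9: prey: 43+12-1=54; pred: 1+0-0=1
Step 10: prey: 54+16-1=69; pred: 1+0-0=1
Step 11: prey: 69+20-2=87; pred: 1+0-0=1
Step 12: prey: 87+26-2=111; pred: 1+0-0=1
Max prey = 111 at step 12

Answer: 111 12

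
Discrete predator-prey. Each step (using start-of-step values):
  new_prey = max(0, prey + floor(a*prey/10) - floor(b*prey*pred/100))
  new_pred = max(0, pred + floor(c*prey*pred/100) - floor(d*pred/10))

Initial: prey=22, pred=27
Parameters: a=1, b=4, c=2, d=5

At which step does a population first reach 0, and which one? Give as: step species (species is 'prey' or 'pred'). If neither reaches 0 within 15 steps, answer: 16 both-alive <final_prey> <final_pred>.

Answer: 2 prey

Derivation:
Step 1: prey: 22+2-23=1; pred: 27+11-13=25
Step 2: prey: 1+0-1=0; pred: 25+0-12=13
First extinction: prey at step 2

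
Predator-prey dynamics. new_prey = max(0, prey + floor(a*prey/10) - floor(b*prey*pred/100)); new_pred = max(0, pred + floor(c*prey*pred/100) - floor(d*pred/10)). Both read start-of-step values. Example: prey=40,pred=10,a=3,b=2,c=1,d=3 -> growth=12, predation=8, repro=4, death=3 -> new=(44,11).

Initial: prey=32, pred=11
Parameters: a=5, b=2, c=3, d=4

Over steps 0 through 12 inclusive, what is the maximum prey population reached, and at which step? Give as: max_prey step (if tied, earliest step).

Step 1: prey: 32+16-7=41; pred: 11+10-4=17
Step 2: prey: 41+20-13=48; pred: 17+20-6=31
Step 3: prey: 48+24-29=43; pred: 31+44-12=63
Step 4: prey: 43+21-54=10; pred: 63+81-25=119
Step 5: prey: 10+5-23=0; pred: 119+35-47=107
Step 6: prey: 0+0-0=0; pred: 107+0-42=65
Step 7: prey: 0+0-0=0; pred: 65+0-26=39
Step 8: prey: 0+0-0=0; pred: 39+0-15=24
Step 9: prey: 0+0-0=0; pred: 24+0-9=15
Step 10: prey: 0+0-0=0; pred: 15+0-6=9
Step 11: prey: 0+0-0=0; pred: 9+0-3=6
Step 12: prey: 0+0-0=0; pred: 6+0-2=4
Max prey = 48 at step 2

Answer: 48 2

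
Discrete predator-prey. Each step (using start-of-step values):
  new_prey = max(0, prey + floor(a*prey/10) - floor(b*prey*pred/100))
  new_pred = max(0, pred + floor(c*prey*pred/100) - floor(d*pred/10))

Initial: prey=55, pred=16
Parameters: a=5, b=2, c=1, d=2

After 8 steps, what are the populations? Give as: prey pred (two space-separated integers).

Step 1: prey: 55+27-17=65; pred: 16+8-3=21
Step 2: prey: 65+32-27=70; pred: 21+13-4=30
Step 3: prey: 70+35-42=63; pred: 30+21-6=45
Step 4: prey: 63+31-56=38; pred: 45+28-9=64
Step 5: prey: 38+19-48=9; pred: 64+24-12=76
Step 6: prey: 9+4-13=0; pred: 76+6-15=67
Step 7: prey: 0+0-0=0; pred: 67+0-13=54
Step 8: prey: 0+0-0=0; pred: 54+0-10=44

Answer: 0 44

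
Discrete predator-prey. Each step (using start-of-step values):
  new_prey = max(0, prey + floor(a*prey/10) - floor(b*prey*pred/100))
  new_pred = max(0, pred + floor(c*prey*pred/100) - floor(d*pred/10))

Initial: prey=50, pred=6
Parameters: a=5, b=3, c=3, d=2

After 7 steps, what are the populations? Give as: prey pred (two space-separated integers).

Step 1: prey: 50+25-9=66; pred: 6+9-1=14
Step 2: prey: 66+33-27=72; pred: 14+27-2=39
Step 3: prey: 72+36-84=24; pred: 39+84-7=116
Step 4: prey: 24+12-83=0; pred: 116+83-23=176
Step 5: prey: 0+0-0=0; pred: 176+0-35=141
Step 6: prey: 0+0-0=0; pred: 141+0-28=113
Step 7: prey: 0+0-0=0; pred: 113+0-22=91

Answer: 0 91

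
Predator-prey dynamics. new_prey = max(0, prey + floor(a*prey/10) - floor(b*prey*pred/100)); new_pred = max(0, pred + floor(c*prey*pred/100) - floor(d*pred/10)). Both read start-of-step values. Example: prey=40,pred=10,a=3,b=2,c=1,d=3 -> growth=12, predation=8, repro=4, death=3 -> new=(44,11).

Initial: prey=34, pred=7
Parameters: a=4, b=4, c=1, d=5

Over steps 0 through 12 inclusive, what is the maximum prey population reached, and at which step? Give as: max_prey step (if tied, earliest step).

Step 1: prey: 34+13-9=38; pred: 7+2-3=6
Step 2: prey: 38+15-9=44; pred: 6+2-3=5
Step 3: prey: 44+17-8=53; pred: 5+2-2=5
Step 4: prey: 53+21-10=64; pred: 5+2-2=5
Step 5: prey: 64+25-12=77; pred: 5+3-2=6
Step 6: prey: 77+30-18=89; pred: 6+4-3=7
Step 7: prey: 89+35-24=100; pred: 7+6-3=10
Step 8: prey: 100+40-40=100; pred: 10+10-5=15
Step 9: prey: 100+40-60=80; pred: 15+15-7=23
Step 10: prey: 80+32-73=39; pred: 23+18-11=30
Step 11: prey: 39+15-46=8; pred: 30+11-15=26
Step 12: prey: 8+3-8=3; pred: 26+2-13=15
Max prey = 100 at step 7

Answer: 100 7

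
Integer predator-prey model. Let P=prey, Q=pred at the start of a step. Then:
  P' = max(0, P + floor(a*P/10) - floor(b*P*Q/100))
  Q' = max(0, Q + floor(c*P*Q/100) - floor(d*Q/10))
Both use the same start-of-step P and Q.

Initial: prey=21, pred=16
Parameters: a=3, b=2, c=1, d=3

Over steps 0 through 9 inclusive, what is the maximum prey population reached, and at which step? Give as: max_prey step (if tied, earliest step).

Step 1: prey: 21+6-6=21; pred: 16+3-4=15
Step 2: prey: 21+6-6=21; pred: 15+3-4=14
Step 3: prey: 21+6-5=22; pred: 14+2-4=12
Step 4: prey: 22+6-5=23; pred: 12+2-3=11
Step 5: prey: 23+6-5=24; pred: 11+2-3=10
Step 6: prey: 24+7-4=27; pred: 10+2-3=9
Step 7: prey: 27+8-4=31; pred: 9+2-2=9
Step 8: prey: 31+9-5=35; pred: 9+2-2=9
Step 9: prey: 35+10-6=39; pred: 9+3-2=10
Max prey = 39 at step 9

Answer: 39 9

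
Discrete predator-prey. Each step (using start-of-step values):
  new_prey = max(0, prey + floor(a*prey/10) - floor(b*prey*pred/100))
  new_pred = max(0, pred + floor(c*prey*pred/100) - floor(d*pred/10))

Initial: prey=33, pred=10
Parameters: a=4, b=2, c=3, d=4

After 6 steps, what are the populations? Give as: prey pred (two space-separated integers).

Answer: 0 56

Derivation:
Step 1: prey: 33+13-6=40; pred: 10+9-4=15
Step 2: prey: 40+16-12=44; pred: 15+18-6=27
Step 3: prey: 44+17-23=38; pred: 27+35-10=52
Step 4: prey: 38+15-39=14; pred: 52+59-20=91
Step 5: prey: 14+5-25=0; pred: 91+38-36=93
Step 6: prey: 0+0-0=0; pred: 93+0-37=56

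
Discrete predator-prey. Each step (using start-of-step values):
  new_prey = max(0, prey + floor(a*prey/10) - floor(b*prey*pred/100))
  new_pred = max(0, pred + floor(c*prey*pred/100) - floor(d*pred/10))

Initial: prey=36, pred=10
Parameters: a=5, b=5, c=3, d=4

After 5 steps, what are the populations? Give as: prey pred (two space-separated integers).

Step 1: prey: 36+18-18=36; pred: 10+10-4=16
Step 2: prey: 36+18-28=26; pred: 16+17-6=27
Step 3: prey: 26+13-35=4; pred: 27+21-10=38
Step 4: prey: 4+2-7=0; pred: 38+4-15=27
Step 5: prey: 0+0-0=0; pred: 27+0-10=17

Answer: 0 17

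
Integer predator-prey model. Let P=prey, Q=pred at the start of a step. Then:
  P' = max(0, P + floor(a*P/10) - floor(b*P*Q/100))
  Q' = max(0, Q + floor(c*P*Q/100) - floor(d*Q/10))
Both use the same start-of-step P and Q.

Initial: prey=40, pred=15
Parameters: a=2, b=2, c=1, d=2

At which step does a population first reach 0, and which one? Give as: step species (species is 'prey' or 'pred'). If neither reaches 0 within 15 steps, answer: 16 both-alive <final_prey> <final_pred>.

Step 1: prey: 40+8-12=36; pred: 15+6-3=18
Step 2: prey: 36+7-12=31; pred: 18+6-3=21
Step 3: prey: 31+6-13=24; pred: 21+6-4=23
Step 4: prey: 24+4-11=17; pred: 23+5-4=24
Step 5: prey: 17+3-8=12; pred: 24+4-4=24
Step 6: prey: 12+2-5=9; pred: 24+2-4=22
Step 7: prey: 9+1-3=7; pred: 22+1-4=19
Step 8: prey: 7+1-2=6; pred: 19+1-3=17
Step 9: prey: 6+1-2=5; pred: 17+1-3=15
Step 10: prey: 5+1-1=5; pred: 15+0-3=12
Step 11: prey: 5+1-1=5; pred: 12+0-2=10
Step 12: prey: 5+1-1=5; pred: 10+0-2=8
Step 13: prey: 5+1-0=6; pred: 8+0-1=7
Step 14: prey: 6+1-0=7; pred: 7+0-1=6
Step 15: prey: 7+1-0=8; pred: 6+0-1=5
No extinction within 15 steps

Answer: 16 both-alive 8 5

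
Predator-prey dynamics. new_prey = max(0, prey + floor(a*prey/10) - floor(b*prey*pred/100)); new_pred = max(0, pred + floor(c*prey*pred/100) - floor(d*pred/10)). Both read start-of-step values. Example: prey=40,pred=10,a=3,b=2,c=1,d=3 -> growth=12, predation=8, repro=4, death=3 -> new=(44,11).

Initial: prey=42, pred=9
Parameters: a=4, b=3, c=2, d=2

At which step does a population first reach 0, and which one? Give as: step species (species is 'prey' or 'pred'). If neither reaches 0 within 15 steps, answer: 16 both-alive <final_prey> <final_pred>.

Step 1: prey: 42+16-11=47; pred: 9+7-1=15
Step 2: prey: 47+18-21=44; pred: 15+14-3=26
Step 3: prey: 44+17-34=27; pred: 26+22-5=43
Step 4: prey: 27+10-34=3; pred: 43+23-8=58
Step 5: prey: 3+1-5=0; pred: 58+3-11=50
First extinction: prey at step 5

Answer: 5 prey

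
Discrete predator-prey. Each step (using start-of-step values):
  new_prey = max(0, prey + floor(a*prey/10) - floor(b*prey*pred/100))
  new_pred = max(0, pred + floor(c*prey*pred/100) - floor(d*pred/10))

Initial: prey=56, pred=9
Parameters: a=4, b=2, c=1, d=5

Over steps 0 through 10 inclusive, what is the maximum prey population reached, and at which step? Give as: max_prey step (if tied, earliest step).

Answer: 106 4

Derivation:
Step 1: prey: 56+22-10=68; pred: 9+5-4=10
Step 2: prey: 68+27-13=82; pred: 10+6-5=11
Step 3: prey: 82+32-18=96; pred: 11+9-5=15
Step 4: prey: 96+38-28=106; pred: 15+14-7=22
Step 5: prey: 106+42-46=102; pred: 22+23-11=34
Step 6: prey: 102+40-69=73; pred: 34+34-17=51
Step 7: prey: 73+29-74=28; pred: 51+37-25=63
Step 8: prey: 28+11-35=4; pred: 63+17-31=49
Step 9: prey: 4+1-3=2; pred: 49+1-24=26
Step 10: prey: 2+0-1=1; pred: 26+0-13=13
Max prey = 106 at step 4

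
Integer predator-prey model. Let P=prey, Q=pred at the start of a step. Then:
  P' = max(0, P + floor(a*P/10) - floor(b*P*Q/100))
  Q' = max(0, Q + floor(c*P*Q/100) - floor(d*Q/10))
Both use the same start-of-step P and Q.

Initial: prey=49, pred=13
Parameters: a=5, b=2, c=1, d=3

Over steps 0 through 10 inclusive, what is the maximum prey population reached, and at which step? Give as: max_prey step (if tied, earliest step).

Answer: 78 3

Derivation:
Step 1: prey: 49+24-12=61; pred: 13+6-3=16
Step 2: prey: 61+30-19=72; pred: 16+9-4=21
Step 3: prey: 72+36-30=78; pred: 21+15-6=30
Step 4: prey: 78+39-46=71; pred: 30+23-9=44
Step 5: prey: 71+35-62=44; pred: 44+31-13=62
Step 6: prey: 44+22-54=12; pred: 62+27-18=71
Step 7: prey: 12+6-17=1; pred: 71+8-21=58
Step 8: prey: 1+0-1=0; pred: 58+0-17=41
Step 9: prey: 0+0-0=0; pred: 41+0-12=29
Step 10: prey: 0+0-0=0; pred: 29+0-8=21
Max prey = 78 at step 3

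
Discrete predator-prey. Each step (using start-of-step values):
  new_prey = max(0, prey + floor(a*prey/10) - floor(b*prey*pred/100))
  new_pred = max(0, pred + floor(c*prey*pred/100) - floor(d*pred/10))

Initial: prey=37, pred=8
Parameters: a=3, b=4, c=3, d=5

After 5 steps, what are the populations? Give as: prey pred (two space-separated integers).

Answer: 1 17

Derivation:
Step 1: prey: 37+11-11=37; pred: 8+8-4=12
Step 2: prey: 37+11-17=31; pred: 12+13-6=19
Step 3: prey: 31+9-23=17; pred: 19+17-9=27
Step 4: prey: 17+5-18=4; pred: 27+13-13=27
Step 5: prey: 4+1-4=1; pred: 27+3-13=17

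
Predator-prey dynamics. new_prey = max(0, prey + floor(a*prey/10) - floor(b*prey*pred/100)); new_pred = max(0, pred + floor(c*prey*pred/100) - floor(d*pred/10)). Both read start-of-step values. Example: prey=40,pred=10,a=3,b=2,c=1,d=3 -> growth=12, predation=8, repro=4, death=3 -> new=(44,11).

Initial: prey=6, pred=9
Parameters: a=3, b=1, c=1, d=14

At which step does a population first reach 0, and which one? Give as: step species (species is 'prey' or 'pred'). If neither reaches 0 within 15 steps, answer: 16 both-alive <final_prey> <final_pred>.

Answer: 1 pred

Derivation:
Step 1: prey: 6+1-0=7; pred: 9+0-12=0
First extinction: pred at step 1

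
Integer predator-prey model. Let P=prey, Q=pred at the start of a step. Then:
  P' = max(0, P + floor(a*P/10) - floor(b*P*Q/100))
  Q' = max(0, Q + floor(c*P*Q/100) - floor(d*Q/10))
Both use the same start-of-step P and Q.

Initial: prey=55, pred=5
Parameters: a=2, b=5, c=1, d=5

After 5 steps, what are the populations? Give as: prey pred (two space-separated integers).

Step 1: prey: 55+11-13=53; pred: 5+2-2=5
Step 2: prey: 53+10-13=50; pred: 5+2-2=5
Step 3: prey: 50+10-12=48; pred: 5+2-2=5
Step 4: prey: 48+9-12=45; pred: 5+2-2=5
Step 5: prey: 45+9-11=43; pred: 5+2-2=5

Answer: 43 5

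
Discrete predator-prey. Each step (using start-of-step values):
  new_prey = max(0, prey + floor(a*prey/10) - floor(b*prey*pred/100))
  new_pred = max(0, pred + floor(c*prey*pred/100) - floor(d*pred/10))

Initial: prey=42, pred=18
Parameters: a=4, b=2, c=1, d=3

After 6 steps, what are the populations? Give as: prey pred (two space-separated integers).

Step 1: prey: 42+16-15=43; pred: 18+7-5=20
Step 2: prey: 43+17-17=43; pred: 20+8-6=22
Step 3: prey: 43+17-18=42; pred: 22+9-6=25
Step 4: prey: 42+16-21=37; pred: 25+10-7=28
Step 5: prey: 37+14-20=31; pred: 28+10-8=30
Step 6: prey: 31+12-18=25; pred: 30+9-9=30

Answer: 25 30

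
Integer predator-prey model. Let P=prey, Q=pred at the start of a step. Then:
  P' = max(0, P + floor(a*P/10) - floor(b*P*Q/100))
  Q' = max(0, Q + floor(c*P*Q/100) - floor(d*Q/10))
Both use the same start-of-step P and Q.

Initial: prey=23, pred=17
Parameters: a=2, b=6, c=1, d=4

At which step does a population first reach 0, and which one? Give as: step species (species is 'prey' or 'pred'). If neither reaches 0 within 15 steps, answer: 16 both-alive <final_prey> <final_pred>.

Step 1: prey: 23+4-23=4; pred: 17+3-6=14
Step 2: prey: 4+0-3=1; pred: 14+0-5=9
Step 3: prey: 1+0-0=1; pred: 9+0-3=6
Step 4: prey: 1+0-0=1; pred: 6+0-2=4
Step 5: prey: 1+0-0=1; pred: 4+0-1=3
Step 6: prey: 1+0-0=1; pred: 3+0-1=2
Step 7: prey: 1+0-0=1; pred: 2+0-0=2
Steps 8-15: state stable at prey=1, pred=2 (no change)
No extinction within 15 steps

Answer: 16 both-alive 1 2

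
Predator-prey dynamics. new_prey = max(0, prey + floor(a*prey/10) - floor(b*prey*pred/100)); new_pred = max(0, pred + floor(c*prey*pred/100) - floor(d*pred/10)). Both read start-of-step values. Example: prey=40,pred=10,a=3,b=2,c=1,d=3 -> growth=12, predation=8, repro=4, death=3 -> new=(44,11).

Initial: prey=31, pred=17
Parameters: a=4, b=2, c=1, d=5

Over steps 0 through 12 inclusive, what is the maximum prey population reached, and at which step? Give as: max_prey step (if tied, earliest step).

Step 1: prey: 31+12-10=33; pred: 17+5-8=14
Step 2: prey: 33+13-9=37; pred: 14+4-7=11
Step 3: prey: 37+14-8=43; pred: 11+4-5=10
Step 4: prey: 43+17-8=52; pred: 10+4-5=9
Step 5: prey: 52+20-9=63; pred: 9+4-4=9
Step 6: prey: 63+25-11=77; pred: 9+5-4=10
Step 7: prey: 77+30-15=92; pred: 10+7-5=12
Step 8: prey: 92+36-22=106; pred: 12+11-6=17
Step 9: prey: 106+42-36=112; pred: 17+18-8=27
Step 10: prey: 112+44-60=96; pred: 27+30-13=44
Step 11: prey: 96+38-84=50; pred: 44+42-22=64
Step 12: prey: 50+20-64=6; pred: 64+32-32=64
Max prey = 112 at step 9

Answer: 112 9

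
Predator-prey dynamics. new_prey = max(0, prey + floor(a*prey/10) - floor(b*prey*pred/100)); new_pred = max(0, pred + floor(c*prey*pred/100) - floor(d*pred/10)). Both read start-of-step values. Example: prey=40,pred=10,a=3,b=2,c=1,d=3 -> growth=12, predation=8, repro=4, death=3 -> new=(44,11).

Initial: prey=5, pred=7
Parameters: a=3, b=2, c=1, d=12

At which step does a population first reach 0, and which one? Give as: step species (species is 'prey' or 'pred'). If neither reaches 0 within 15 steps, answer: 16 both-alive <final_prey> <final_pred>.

Answer: 1 pred

Derivation:
Step 1: prey: 5+1-0=6; pred: 7+0-8=0
First extinction: pred at step 1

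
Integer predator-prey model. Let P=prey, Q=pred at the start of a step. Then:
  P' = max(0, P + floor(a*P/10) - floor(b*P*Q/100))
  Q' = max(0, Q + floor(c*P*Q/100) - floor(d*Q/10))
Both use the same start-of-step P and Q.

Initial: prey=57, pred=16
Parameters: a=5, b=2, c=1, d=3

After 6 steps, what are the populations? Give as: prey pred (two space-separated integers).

Step 1: prey: 57+28-18=67; pred: 16+9-4=21
Step 2: prey: 67+33-28=72; pred: 21+14-6=29
Step 3: prey: 72+36-41=67; pred: 29+20-8=41
Step 4: prey: 67+33-54=46; pred: 41+27-12=56
Step 5: prey: 46+23-51=18; pred: 56+25-16=65
Step 6: prey: 18+9-23=4; pred: 65+11-19=57

Answer: 4 57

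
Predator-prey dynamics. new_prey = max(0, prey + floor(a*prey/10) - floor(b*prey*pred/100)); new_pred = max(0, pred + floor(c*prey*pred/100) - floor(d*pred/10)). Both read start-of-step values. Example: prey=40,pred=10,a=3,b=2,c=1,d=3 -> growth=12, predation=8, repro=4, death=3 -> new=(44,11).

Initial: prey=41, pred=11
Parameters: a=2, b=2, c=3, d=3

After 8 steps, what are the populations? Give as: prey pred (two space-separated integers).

Step 1: prey: 41+8-9=40; pred: 11+13-3=21
Step 2: prey: 40+8-16=32; pred: 21+25-6=40
Step 3: prey: 32+6-25=13; pred: 40+38-12=66
Step 4: prey: 13+2-17=0; pred: 66+25-19=72
Step 5: prey: 0+0-0=0; pred: 72+0-21=51
Step 6: prey: 0+0-0=0; pred: 51+0-15=36
Step 7: prey: 0+0-0=0; pred: 36+0-10=26
Step 8: prey: 0+0-0=0; pred: 26+0-7=19

Answer: 0 19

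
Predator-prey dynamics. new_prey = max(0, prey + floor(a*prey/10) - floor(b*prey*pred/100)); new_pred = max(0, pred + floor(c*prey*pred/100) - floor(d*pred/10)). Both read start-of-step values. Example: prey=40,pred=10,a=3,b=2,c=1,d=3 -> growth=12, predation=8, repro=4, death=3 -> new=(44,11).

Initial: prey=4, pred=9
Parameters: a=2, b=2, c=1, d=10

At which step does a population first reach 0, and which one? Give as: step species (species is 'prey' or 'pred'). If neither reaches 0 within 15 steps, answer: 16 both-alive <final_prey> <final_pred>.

Step 1: prey: 4+0-0=4; pred: 9+0-9=0
First extinction: pred at step 1

Answer: 1 pred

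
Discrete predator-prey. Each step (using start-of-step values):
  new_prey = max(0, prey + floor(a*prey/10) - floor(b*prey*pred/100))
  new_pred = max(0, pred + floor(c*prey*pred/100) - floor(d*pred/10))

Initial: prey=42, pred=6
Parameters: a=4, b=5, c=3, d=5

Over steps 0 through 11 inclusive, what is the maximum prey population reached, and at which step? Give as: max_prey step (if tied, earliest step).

Step 1: prey: 42+16-12=46; pred: 6+7-3=10
Step 2: prey: 46+18-23=41; pred: 10+13-5=18
Step 3: prey: 41+16-36=21; pred: 18+22-9=31
Step 4: prey: 21+8-32=0; pred: 31+19-15=35
Step 5: prey: 0+0-0=0; pred: 35+0-17=18
Step 6: prey: 0+0-0=0; pred: 18+0-9=9
Step 7: prey: 0+0-0=0; pred: 9+0-4=5
Step 8: prey: 0+0-0=0; pred: 5+0-2=3
Step 9: prey: 0+0-0=0; pred: 3+0-1=2
Step 10: prey: 0+0-0=0; pred: 2+0-1=1
Step 11: prey: 0+0-0=0; pred: 1+0-0=1
Max prey = 46 at step 1

Answer: 46 1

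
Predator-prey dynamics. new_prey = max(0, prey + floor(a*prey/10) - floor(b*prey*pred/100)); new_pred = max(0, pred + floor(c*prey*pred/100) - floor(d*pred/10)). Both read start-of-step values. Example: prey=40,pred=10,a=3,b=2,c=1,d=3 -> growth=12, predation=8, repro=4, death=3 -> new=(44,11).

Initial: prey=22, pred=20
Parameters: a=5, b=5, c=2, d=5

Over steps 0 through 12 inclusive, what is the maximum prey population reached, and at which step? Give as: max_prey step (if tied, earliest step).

Step 1: prey: 22+11-22=11; pred: 20+8-10=18
Step 2: prey: 11+5-9=7; pred: 18+3-9=12
Step 3: prey: 7+3-4=6; pred: 12+1-6=7
Step 4: prey: 6+3-2=7; pred: 7+0-3=4
Step 5: prey: 7+3-1=9; pred: 4+0-2=2
Step 6: prey: 9+4-0=13; pred: 2+0-1=1
Step 7: prey: 13+6-0=19; pred: 1+0-0=1
Step 8: prey: 19+9-0=28; pred: 1+0-0=1
Step 9: prey: 28+14-1=41; pred: 1+0-0=1
Step 10: prey: 41+20-2=59; pred: 1+0-0=1
Step 11: prey: 59+29-2=86; pred: 1+1-0=2
Step 12: prey: 86+43-8=121; pred: 2+3-1=4
Max prey = 121 at step 12

Answer: 121 12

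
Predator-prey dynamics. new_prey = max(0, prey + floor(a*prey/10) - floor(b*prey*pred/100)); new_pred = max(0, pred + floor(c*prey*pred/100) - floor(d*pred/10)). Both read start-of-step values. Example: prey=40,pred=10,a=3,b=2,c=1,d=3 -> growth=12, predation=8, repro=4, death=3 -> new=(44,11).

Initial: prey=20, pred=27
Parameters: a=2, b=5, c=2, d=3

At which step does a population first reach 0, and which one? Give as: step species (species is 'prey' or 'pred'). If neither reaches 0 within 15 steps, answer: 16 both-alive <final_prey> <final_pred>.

Step 1: prey: 20+4-27=0; pred: 27+10-8=29
First extinction: prey at step 1

Answer: 1 prey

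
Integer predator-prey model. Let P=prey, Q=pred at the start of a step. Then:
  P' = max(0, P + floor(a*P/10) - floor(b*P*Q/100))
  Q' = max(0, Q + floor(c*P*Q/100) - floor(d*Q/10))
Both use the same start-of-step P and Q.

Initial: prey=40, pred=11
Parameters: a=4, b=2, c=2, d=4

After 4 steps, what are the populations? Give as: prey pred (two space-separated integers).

Answer: 32 61

Derivation:
Step 1: prey: 40+16-8=48; pred: 11+8-4=15
Step 2: prey: 48+19-14=53; pred: 15+14-6=23
Step 3: prey: 53+21-24=50; pred: 23+24-9=38
Step 4: prey: 50+20-38=32; pred: 38+38-15=61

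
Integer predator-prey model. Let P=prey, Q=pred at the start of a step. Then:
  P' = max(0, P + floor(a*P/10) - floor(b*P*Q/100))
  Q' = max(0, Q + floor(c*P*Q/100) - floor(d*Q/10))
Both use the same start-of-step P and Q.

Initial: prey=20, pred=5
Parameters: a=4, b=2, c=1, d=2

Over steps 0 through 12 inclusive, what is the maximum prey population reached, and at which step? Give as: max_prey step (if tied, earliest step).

Step 1: prey: 20+8-2=26; pred: 5+1-1=5
Step 2: prey: 26+10-2=34; pred: 5+1-1=5
Step 3: prey: 34+13-3=44; pred: 5+1-1=5
Step 4: prey: 44+17-4=57; pred: 5+2-1=6
Step 5: prey: 57+22-6=73; pred: 6+3-1=8
Step 6: prey: 73+29-11=91; pred: 8+5-1=12
Step 7: prey: 91+36-21=106; pred: 12+10-2=20
Step 8: prey: 106+42-42=106; pred: 20+21-4=37
Step 9: prey: 106+42-78=70; pred: 37+39-7=69
Step 10: prey: 70+28-96=2; pred: 69+48-13=104
Step 11: prey: 2+0-4=0; pred: 104+2-20=86
Step 12: prey: 0+0-0=0; pred: 86+0-17=69
Max prey = 106 at step 7

Answer: 106 7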